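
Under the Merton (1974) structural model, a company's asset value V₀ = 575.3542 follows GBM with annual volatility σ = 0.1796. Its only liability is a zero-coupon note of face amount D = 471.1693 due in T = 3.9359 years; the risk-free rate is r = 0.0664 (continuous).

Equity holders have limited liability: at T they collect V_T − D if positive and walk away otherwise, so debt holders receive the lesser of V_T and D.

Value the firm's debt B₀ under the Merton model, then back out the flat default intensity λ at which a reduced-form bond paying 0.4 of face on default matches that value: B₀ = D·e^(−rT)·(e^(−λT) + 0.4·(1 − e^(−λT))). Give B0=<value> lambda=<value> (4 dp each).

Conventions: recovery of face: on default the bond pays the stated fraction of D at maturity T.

B0=355.3851 lambda=0.0088

Equity is a call on the firm's assets struck at D = 471.1693:
d₁ = [ln(V₀/D) + (r + σ²/2)T] / (σ√T)
   = [ln(575.3542/471.1693) + (0.0664 + 0.5·0.1796²)·3.9359] / (0.1796·√3.9359)
   = [0.199768 + 0.324822] / 0.356310 = 1.472286
d₂ = d₁ − σ√T = 1.472286 − 0.356310 = 1.115976
N(d₁) = 0.929528,  N(d₂) = 0.867784,  e^(−rT) = 0.770016
E₀ = V₀·N(d₁) − D·e^(−rT)·N(d₂)
   = 575.3542·0.929528 − 471.1693·0.770016·0.867784 = 219.969071
B₀ = V₀ − E₀ = 575.3542 − 219.969071 = 355.385129
e^(−λT) = (B₀·e^(rT)/D − 0.4)/(1 − 0.4) = (355.3851·1.298674/471.1693 − 0.4)/0.6 = 0.96590078
λ = −ln(0.96590078)/3.9359 = 0.008815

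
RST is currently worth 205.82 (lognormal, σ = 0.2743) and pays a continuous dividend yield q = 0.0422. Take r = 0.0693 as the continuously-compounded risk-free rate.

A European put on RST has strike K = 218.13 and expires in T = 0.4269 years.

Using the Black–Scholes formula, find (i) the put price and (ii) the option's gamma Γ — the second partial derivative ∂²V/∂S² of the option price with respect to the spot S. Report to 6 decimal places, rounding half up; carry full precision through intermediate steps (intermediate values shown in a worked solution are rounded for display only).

σ√T = 0.2743·√0.4269 = 0.179221
d₁ = (ln(S/K) + (r−q+σ²/2)T) / (σ√T) = (ln(205.82/218.13) + (0.0693−0.0422+0.2743²/2)·0.4269) / 0.179221 = (-0.058089 + 0.027629) / 0.179221 = -0.169959
d₂ = d₁ − σ√T = -0.169959 − 0.179221 = -0.349180
e^{−rT} = 0.970849
e^{−qT} = 0.982146
N(−d₁) = 0.567479,  N(−d₂) = 0.636523
Put price V = K·e^{−rT}·N(−d₂) − S·e^{−qT}·N(−d₁) = 134.797266 − 114.713148 = 20.084118
φ(d₁) = (1/√(2π))·e^{−d₁²/2} = 0.393222
Γ = e^{−qT}·φ(d₁) / (S·σ·√T) = 0.010470

price = 20.084118
Γ = 0.010470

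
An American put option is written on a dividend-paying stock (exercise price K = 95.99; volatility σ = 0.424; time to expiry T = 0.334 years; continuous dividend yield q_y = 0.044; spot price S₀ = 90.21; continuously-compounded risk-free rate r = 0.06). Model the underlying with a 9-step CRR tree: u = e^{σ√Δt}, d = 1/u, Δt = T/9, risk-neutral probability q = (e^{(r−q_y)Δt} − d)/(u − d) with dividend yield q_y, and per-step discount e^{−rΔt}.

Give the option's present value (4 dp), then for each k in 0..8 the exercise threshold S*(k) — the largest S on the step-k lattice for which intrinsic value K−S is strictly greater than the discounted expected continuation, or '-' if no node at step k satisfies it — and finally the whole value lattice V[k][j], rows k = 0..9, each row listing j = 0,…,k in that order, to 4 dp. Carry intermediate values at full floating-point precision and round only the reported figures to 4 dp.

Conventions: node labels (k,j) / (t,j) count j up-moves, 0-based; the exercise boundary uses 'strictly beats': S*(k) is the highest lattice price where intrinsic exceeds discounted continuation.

price = 11.8181
boundary = - - - - 65.0671 70.6049 65.0671 70.6049 76.6140
tree:
11.8181
15.7544 7.6629
20.3837 10.8764 4.2617
25.5336 14.9703 6.5484 1.8358
30.9229 19.8878 9.7804 3.1222 0.4686
36.0264 25.3851 14.1005 5.2054 0.9087 0.0000
40.7295 30.9229 19.4473 8.4474 1.7624 0.0000 0.0000
45.0638 36.0264 25.3851 13.1868 3.4179 0.0000 0.0000 0.0000
49.0581 40.7295 30.9229 19.3760 6.6286 0.0000 0.0000 0.0000 0.0000
52.7392 45.0638 36.0264 25.3851 12.8555 0.0000 0.0000 0.0000 0.0000 0.0000

Δt=0.03711, u=1.08511, d=0.92157, q=0.48322, disc=e^(-rΔt)=0.99778
k=9 terminal: V=max(K-S,0) → 52.7392 45.0638 36.0264 25.3851 12.8555 0.0000 0.0000 0.0000 0.0000 0.0000
k=8: j=0 S=46.9319 intr=49.0581 cont=48.9212 V=49.0581[EX]; j=1 S=55.2605 intr=40.7295 cont=40.6062 V=40.7295[EX]; j=2 S=65.0671 intr=30.9229 cont=30.8156 V=30.9229[EX]; j=3 S=76.6140 intr=19.3760 cont=19.2875 V=19.3760[EX]; j=4 S=90.2100 intr=5.7800 cont=6.6286 V=6.6286[hold]; j=5 S=106.2188 intr=0.0000 cont=0.0000 V=0.0000[hold]; j=6 S=125.0685 intr=0.0000 cont=0.0000 V=0.0000[hold]; j=7 S=147.2634 intr=0.0000 cont=0.0000 V=0.0000[hold]; j=8 S=173.3969 intr=0.0000 cont=0.0000 V=0.0000[hold]  S*(8)=76.6140
k=7: j=0 S=50.9262 intr=45.0638 cont=44.9334 V=45.0638[EX]; j=1 S=59.9636 intr=36.0264 cont=35.9107 V=36.0264[EX]; j=2 S=70.6049 intr=25.3851 cont=25.2868 V=25.3851[EX]; j=3 S=83.1345 intr=12.8555 cont=13.1868 V=13.1868[hold]; j=4 S=97.8877 intr=0.0000 cont=3.4179 V=3.4179[hold]; j=5 S=115.2590 intr=0.0000 cont=0.0000 V=0.0000[hold]; j=6 S=135.7130 intr=0.0000 cont=0.0000 V=0.0000[hold]; j=7 S=159.7968 intr=0.0000 cont=0.0000 V=0.0000[hold]  S*(7)=70.6049
k=6: j=0 S=55.2605 intr=40.7295 cont=40.6062 V=40.7295[EX]; j=1 S=65.0671 intr=30.9229 cont=30.8156 V=30.9229[EX]; j=2 S=76.6140 intr=19.3760 cont=19.4473 V=19.4473[hold]; j=3 S=90.2100 intr=5.7800 cont=8.4474 V=8.4474[hold]; j=4 S=106.2188 intr=0.0000 cont=1.7624 V=1.7624[hold]; j=5 S=125.0685 intr=0.0000 cont=0.0000 V=0.0000[hold]; j=6 S=147.2634 intr=0.0000 cont=0.0000 V=0.0000[hold]  S*(6)=65.0671
k=5: j=0 S=59.9636 intr=36.0264 cont=35.9107 V=36.0264[EX]; j=1 S=70.6049 intr=25.3851 cont=25.3212 V=25.3851[EX]; j=2 S=83.1345 intr=12.8555 cont=14.1005 V=14.1005[hold]; j=3 S=97.8877 intr=0.0000 cont=5.2054 V=5.2054[hold]; j=4 S=115.2590 intr=0.0000 cont=0.9087 V=0.9087[hold]; j=5 S=135.7130 intr=0.0000 cont=0.0000 V=0.0000[hold]  S*(5)=70.6049
k=4: j=0 S=65.0671 intr=30.9229 cont=30.8156 V=30.9229[EX]; j=1 S=76.6140 intr=19.3760 cont=19.8878 V=19.8878[hold]; j=2 S=90.2100 intr=5.7800 cont=9.7804 V=9.7804[hold]; j=3 S=106.2188 intr=0.0000 cont=3.1222 V=3.1222[hold]; j=4 S=125.0685 intr=0.0000 cont=0.4686 V=0.4686[hold]  S*(4)=65.0671
k=3: j=0 S=70.6049 intr=25.3851 cont=25.5336 V=25.5336[hold]; j=1 S=83.1345 intr=12.8555 cont=14.9703 V=14.9703[hold]; j=2 S=97.8877 intr=0.0000 cont=6.5484 V=6.5484[hold]; j=3 S=115.2590 intr=0.0000 cont=1.8358 V=1.8358[hold]  S*(3)=-
k=2: j=0 S=76.6140 intr=19.3760 cont=20.3837 V=20.3837[hold]; j=1 S=90.2100 intr=5.7800 cont=10.8764 V=10.8764[hold]; j=2 S=106.2188 intr=0.0000 cont=4.2617 V=4.2617[hold]  S*(2)=-
k=1: j=0 S=83.1345 intr=12.8555 cont=15.7544 V=15.7544[hold]; j=1 S=97.8877 intr=0.0000 cont=7.6629 V=7.6629[hold]  S*(1)=-
k=0: j=0 S=90.2100 intr=5.7800 cont=11.8181 V=11.8181[hold]  S*(0)=-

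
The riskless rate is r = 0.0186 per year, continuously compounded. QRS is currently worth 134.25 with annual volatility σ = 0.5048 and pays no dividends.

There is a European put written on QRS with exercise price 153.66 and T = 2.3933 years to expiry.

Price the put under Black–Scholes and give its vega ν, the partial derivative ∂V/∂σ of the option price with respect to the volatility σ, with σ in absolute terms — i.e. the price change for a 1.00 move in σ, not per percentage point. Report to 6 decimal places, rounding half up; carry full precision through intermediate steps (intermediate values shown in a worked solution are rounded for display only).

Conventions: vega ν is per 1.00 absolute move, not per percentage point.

price = 49.350906
ν = 79.791078

σ√T = 0.5048·√2.3933 = 0.780940
d₁ = (ln(S/K) + (r+σ²/2)T) / (σ√T) = (ln(134.25/153.66) + (0.0186+0.5048²/2)·2.3933) / 0.780940 = (-0.135039 + 0.349449) / 0.780940 = 0.274555
d₂ = d₁ − σ√T = 0.274555 − 0.780940 = -0.506386
e^{−rT} = 0.956461
N(−d₁) = 0.391829,  N(−d₂) = 0.693707
Put price V = K·e^{−rT}·N(−d₂) − S·N(−d₁) = 101.953983 − 52.603077 = 49.350906
φ(d₁) = (1/√(2π))·e^{−d₁²/2} = 0.384186
ν = S·φ(d₁)·√T = 79.791078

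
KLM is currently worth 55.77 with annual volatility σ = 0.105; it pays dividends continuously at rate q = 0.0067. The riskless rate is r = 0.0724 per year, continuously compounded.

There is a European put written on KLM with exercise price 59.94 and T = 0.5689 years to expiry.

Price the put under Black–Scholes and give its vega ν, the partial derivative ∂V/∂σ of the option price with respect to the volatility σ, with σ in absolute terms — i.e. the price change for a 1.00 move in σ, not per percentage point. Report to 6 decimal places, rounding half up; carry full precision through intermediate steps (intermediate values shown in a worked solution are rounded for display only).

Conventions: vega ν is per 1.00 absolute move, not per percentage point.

price = 2.936566
ν = 15.438770

σ√T = 0.105·√0.5689 = 0.079197
d₁ = (ln(S/K) + (r−q+σ²/2)T) / (σ√T) = (ln(55.77/59.94) + (0.0724−0.0067+0.105²/2)·0.5689) / 0.079197 = (-0.072108 + 0.040513) / 0.079197 = -0.398946
d₂ = d₁ − σ√T = -0.398946 − 0.079197 = -0.478142
e^{−rT} = 0.959648
e^{−qT} = 0.996196
N(−d₁) = 0.655033,  N(−d₂) = 0.683726
Put price V = K·e^{−rT}·N(−d₂) − S·e^{−qT}·N(−d₁) = 39.328796 − 36.392230 = 2.936566
φ(d₁) = (1/√(2π))·e^{−d₁²/2} = 0.368425
ν = S·e^{−qT}·φ(d₁)·√T = 15.438770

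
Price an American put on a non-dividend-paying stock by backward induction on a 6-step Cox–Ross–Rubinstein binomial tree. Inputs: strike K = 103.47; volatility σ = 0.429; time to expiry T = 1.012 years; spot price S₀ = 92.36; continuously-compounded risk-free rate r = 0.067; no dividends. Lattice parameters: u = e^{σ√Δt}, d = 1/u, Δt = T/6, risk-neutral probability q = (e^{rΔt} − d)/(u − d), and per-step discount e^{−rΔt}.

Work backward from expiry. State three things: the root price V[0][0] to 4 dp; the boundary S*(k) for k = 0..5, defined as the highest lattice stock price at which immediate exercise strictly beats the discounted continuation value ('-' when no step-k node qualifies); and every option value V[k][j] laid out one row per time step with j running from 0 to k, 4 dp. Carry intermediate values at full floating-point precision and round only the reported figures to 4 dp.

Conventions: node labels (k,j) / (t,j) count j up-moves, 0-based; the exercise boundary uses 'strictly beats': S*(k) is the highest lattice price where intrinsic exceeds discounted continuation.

price = 20.0815
boundary = - - 64.9308 54.4420 64.9308 77.4403
tree:
20.0815
28.3354 11.8946
38.5392 18.2959 5.4595
49.0280 27.1729 9.4140 1.4402
57.8225 38.5392 15.8874 2.8456 0.0000
65.1963 49.0280 26.0297 5.6227 0.0000 0.0000
71.3790 57.8225 38.5392 11.1100 0.0000 0.0000 0.0000

params: Δt=0.16867 u=1.19266 d=0.83846 q=0.48815 e^(-rΔt)=0.98876
t_6 payoffs: 71.3790 57.8225 38.5392 11.1100 0.0000 0.0000 0.0000
t_5: node(5,0) S=38.2737 payoff=65.1963 vs cont=64.0336 → 65.1963 [stop]  node(5,1) S=54.4420 payoff=49.0280 vs cont=47.8653 → 49.0280 [stop]  node(5,2) S=77.4403 payoff=26.0297 vs cont=24.8670 → 26.0297 [stop]  node(5,3) S=110.1541 payoff=0.0000 vs cont=5.6227 → 5.6227 [wait]  node(5,4) S=156.6874 payoff=0.0000 vs cont=0.0000 → 0.0000 [wait]  node(5,5) S=222.8781 payoff=0.0000 vs cont=0.0000 → 0.0000 [wait]  ⇒ S*(5)=77.4403
t_4: node(4,0) S=45.6475 payoff=57.8225 vs cont=56.6598 → 57.8225 [stop]  node(4,1) S=64.9308 payoff=38.5392 vs cont=37.3765 → 38.5392 [stop]  node(4,2) S=92.3600 payoff=11.1100 vs cont=15.8874 → 15.8874 [wait]  node(4,3) S=131.3764 payoff=0.0000 vs cont=2.8456 → 2.8456 [wait]  node(4,4) S=186.8748 payoff=0.0000 vs cont=0.0000 → 0.0000 [wait]  ⇒ S*(4)=64.9308
t_3: node(3,0) S=54.4420 payoff=49.0280 vs cont=47.8653 → 49.0280 [stop]  node(3,1) S=77.4403 payoff=26.0297 vs cont=27.1729 → 27.1729 [wait]  node(3,2) S=110.1541 payoff=0.0000 vs cont=9.4140 → 9.4140 [wait]  node(3,3) S=156.6874 payoff=0.0000 vs cont=1.4402 → 1.4402 [wait]  ⇒ S*(3)=54.4420
t_2: node(2,0) S=64.9308 payoff=38.5392 vs cont=37.9283 → 38.5392 [stop]  node(2,1) S=92.3600 payoff=11.1100 vs cont=18.2959 → 18.2959 [wait]  node(2,2) S=131.3764 payoff=0.0000 vs cont=5.4595 → 5.4595 [wait]  ⇒ S*(2)=64.9308
t_1: node(1,0) S=77.4403 payoff=26.0297 vs cont=28.3354 → 28.3354 [wait]  node(1,1) S=110.1541 payoff=0.0000 vs cont=11.8946 → 11.8946 [wait]  ⇒ S*(1)=-
t_0: node(0,0) S=92.3600 payoff=11.1100 vs cont=20.0815 → 20.0815 [wait]  ⇒ S*(0)=-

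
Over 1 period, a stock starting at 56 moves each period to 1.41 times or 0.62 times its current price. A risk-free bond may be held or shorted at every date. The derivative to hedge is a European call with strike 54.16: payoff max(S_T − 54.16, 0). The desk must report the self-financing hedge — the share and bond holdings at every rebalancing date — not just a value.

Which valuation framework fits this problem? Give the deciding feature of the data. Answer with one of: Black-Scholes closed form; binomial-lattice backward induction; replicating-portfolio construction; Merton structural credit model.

framework: replicating-portfolio construction

Key observation: the deliverable is the dynamic trading strategy on the 1-step tree (spot 56, moves 1.41 and 0.62), so the valuation must go through the node-by-node replicating-portfolio solve.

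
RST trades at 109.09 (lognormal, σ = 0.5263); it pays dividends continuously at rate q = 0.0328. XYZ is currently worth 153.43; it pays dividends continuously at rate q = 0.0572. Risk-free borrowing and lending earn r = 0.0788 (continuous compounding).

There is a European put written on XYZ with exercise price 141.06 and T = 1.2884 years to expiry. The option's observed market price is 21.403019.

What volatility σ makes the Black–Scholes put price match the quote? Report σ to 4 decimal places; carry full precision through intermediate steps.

At σ = 0.4691 the Black–Scholes value reproduces the quote:
σ√T = 0.4691·√1.2884 = 0.532465
d₁ = (ln(S/K) + (r−q+σ²/2)T) / (σ√T) = (ln(153.43/141.06) + (0.0788−0.0572+0.4691²/2)·1.2884) / 0.532465 = (0.084059 + 0.169589) / 0.532465 = 0.476366
d₂ = d₁ − σ√T = 0.476366 − 0.532465 = -0.056099
e^{−rT} = 0.903458
e^{−qT} = 0.928954
N(−d₁) = 0.316907,  N(−d₂) = 0.522369
V = K·e^{−rT}·N(−d₂) − S·e^{−qT}·N(−d₁) = 66.571563 − 45.168544 = 21.403019 (matching the quote); vega is positive throughout, so no other σ reproduces this price

sigma = 0.4691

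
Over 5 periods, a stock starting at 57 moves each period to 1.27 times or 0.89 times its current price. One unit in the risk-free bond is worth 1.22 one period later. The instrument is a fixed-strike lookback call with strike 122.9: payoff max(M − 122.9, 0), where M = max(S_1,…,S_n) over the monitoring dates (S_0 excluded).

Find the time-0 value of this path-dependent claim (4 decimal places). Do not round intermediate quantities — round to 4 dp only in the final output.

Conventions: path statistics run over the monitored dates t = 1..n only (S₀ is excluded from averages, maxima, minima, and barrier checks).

price = 13.6627

No-arbitrage gives p* = (R−d)/(u−d) = 0.8684: enumerate every path, weight its payoff by its p*-probability, and discount by R^5.
Enumerate all 2^5 = 32 price paths (U = up ×1.27, D = down ×0.89); each path with k up-moves has probability p*^k·(1−p*)^(5−k).
DDDDD: M=50.7300, payoff=0.0000, prob=0.000039
UDDDD: M=72.3900, payoff=0.0000, prob=0.000260
DUDDD: M=64.4271, payoff=0.0000, prob=0.000260
UUDDD: M=91.9353, payoff=0.0000, prob=0.001718
DDUDD: M=57.3401, payoff=0.0000, prob=0.000260
UDUDD: M=81.8224, payoff=0.0000, prob=0.001718
DUUDD: M=81.8224, payoff=0.0000, prob=0.001718
UUUDD: M=116.7578, payoff=0.0000, prob=0.011339
DDDUD: M=51.0327, payoff=0.0000, prob=0.000260
UDDUD: M=72.8220, payoff=0.0000, prob=0.001718
DUDUD: M=72.8220, payoff=0.0000, prob=0.001718
UUDUD: M=103.9145, payoff=0.0000, prob=0.011339
DDUUD: M=72.8220, payoff=0.0000, prob=0.001718
UDUUD: M=103.9145, payoff=0.0000, prob=0.011339
DUUUD: M=103.9145, payoff=0.0000, prob=0.011339
UUUUD: M=148.2824, payoff=25.3824, prob=0.074836
DDDDU: M=50.7300, payoff=0.0000, prob=0.000260
UDDDU: M=72.3900, payoff=0.0000, prob=0.001718
DUDDU: M=64.8115, payoff=0.0000, prob=0.001718
UUDDU: M=92.4839, payoff=0.0000, prob=0.011339
DDUDU: M=64.8115, payoff=0.0000, prob=0.001718
UDUDU: M=92.4839, payoff=0.0000, prob=0.011339
DUUDU: M=92.4839, payoff=0.0000, prob=0.011339
UUUDU: M=131.9714, payoff=9.0714, prob=0.074836
DDDUU: M=64.8115, payoff=0.0000, prob=0.001718
UDDUU: M=92.4839, payoff=0.0000, prob=0.011339
DUDUU: M=92.4839, payoff=0.0000, prob=0.011339
UUDUU: M=131.9714, payoff=9.0714, prob=0.074836
DDUUU: M=92.4839, payoff=0.0000, prob=0.011339
UDUUU: M=131.9714, payoff=9.0714, prob=0.074836
DUUUU: M=131.9714, payoff=9.0714, prob=0.074836
UUUUU: M=188.3187, payoff=65.4187, prob=0.493914
Price = Σ prob·payoff / R^5 = 36.926196 / 2.702708 = 13.6627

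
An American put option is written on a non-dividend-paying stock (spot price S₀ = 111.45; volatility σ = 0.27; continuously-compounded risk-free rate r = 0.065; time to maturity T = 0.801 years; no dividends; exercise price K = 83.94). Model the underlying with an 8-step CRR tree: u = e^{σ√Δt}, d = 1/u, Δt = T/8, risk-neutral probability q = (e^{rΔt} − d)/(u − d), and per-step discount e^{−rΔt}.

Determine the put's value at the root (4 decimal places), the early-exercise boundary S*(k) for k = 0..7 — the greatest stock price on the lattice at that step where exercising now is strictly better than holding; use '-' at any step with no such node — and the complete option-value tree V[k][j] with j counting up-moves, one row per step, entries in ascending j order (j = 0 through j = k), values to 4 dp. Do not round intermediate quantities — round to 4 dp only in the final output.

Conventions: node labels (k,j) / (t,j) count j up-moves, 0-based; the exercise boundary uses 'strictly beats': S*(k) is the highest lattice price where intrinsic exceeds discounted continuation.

price = 0.9559
boundary = - - - - - - 66.7508 72.7044
tree:
0.9559
1.6525 0.3166
2.8035 0.5974 0.0581
4.6475 1.1149 0.1211 0.0000
7.4860 2.0525 0.2523 0.0000 0.0000
11.6223 3.7135 0.5256 0.0000 0.0000 0.0000
17.1892 6.5647 1.0949 0.0000 0.0000 0.0000 0.0000
22.6552 11.2356 2.2807 0.0000 0.0000 0.0000 0.0000 0.0000
27.6736 17.1892 4.7511 0.0000 0.0000 0.0000 0.0000 0.0000 0.0000

Δt=0.10013  u=1.08919  d=0.91811  q=0.51682  discount=0.99351
step 8 (expiry): payoffs max(K−S,0) = 27.6736 17.1892 4.7511 0.0000 0.0000 0.0000 0.0000 0.0000 0.0000
step 7: (k=7,j=0): S=61.2848, K−S=22.6552, hold=22.1107 ⇒ V=22.6552 exercise | (k=7,j=1): S=72.7044, K−S=11.2356, hold=10.6911 ⇒ V=11.2356 exercise | (k=7,j=2): S=86.2519, K−S=0.0000, hold=2.2807 ⇒ V=2.2807 continue | (k=7,j=3): S=102.3237, K−S=0.0000, hold=0.0000 ⇒ V=0.0000 continue | (k=7,j=4): S=121.3903, K−S=0.0000, hold=0.0000 ⇒ V=0.0000 continue | (k=7,j=5): S=144.0097, K−S=0.0000, hold=0.0000 ⇒ V=0.0000 continue | (k=7,j=6): S=170.8439, K−S=0.0000, hold=0.0000 ⇒ V=0.0000 continue | (k=7,j=7): S=202.6783, K−S=0.0000, hold=0.0000 ⇒ V=0.0000 continue  boundary S*=72.7044
step 6: (k=6,j=0): S=66.7508, K−S=17.1892, hold=16.6446 ⇒ V=17.1892 exercise | (k=6,j=1): S=79.1889, K−S=4.7511, hold=6.5647 ⇒ V=6.5647 continue | (k=6,j=2): S=93.9447, K−S=0.0000, hold=1.0949 ⇒ V=1.0949 continue | (k=6,j=3): S=111.4500, K−S=0.0000, hold=0.0000 ⇒ V=0.0000 continue | (k=6,j=4): S=132.2172, K−S=0.0000, hold=0.0000 ⇒ V=0.0000 continue | (k=6,j=5): S=156.8540, K−S=0.0000, hold=0.0000 ⇒ V=0.0000 continue | (k=6,j=6): S=186.0816, K−S=0.0000, hold=0.0000 ⇒ V=0.0000 continue  boundary S*=66.7508
step 5: (k=5,j=0): S=72.7044, K−S=11.2356, hold=11.6223 ⇒ V=11.6223 continue | (k=5,j=1): S=86.2519, K−S=0.0000, hold=3.7135 ⇒ V=3.7135 continue | (k=5,j=2): S=102.3237, K−S=0.0000, hold=0.5256 ⇒ V=0.5256 continue | (k=5,j=3): S=121.3903, K−S=0.0000, hold=0.0000 ⇒ V=0.0000 continue | (k=5,j=4): S=144.0097, K−S=0.0000, hold=0.0000 ⇒ V=0.0000 continue | (k=5,j=5): S=170.8439, K−S=0.0000, hold=0.0000 ⇒ V=0.0000 continue  boundary S*=-
step 4: (k=4,j=0): S=79.1889, K−S=4.7511, hold=7.4860 ⇒ V=7.4860 continue | (k=4,j=1): S=93.9447, K−S=0.0000, hold=2.0525 ⇒ V=2.0525 continue | (k=4,j=2): S=111.4500, K−S=0.0000, hold=0.2523 ⇒ V=0.2523 continue | (k=4,j=3): S=132.2172, K−S=0.0000, hold=0.0000 ⇒ V=0.0000 continue | (k=4,j=4): S=156.8540, K−S=0.0000, hold=0.0000 ⇒ V=0.0000 continue  boundary S*=-
step 3: (k=3,j=0): S=86.2519, K−S=0.0000, hold=4.6475 ⇒ V=4.6475 continue | (k=3,j=1): S=102.3237, K−S=0.0000, hold=1.1149 ⇒ V=1.1149 continue | (k=3,j=2): S=121.3903, K−S=0.0000, hold=0.1211 ⇒ V=0.1211 continue | (k=3,j=3): S=144.0097, K−S=0.0000, hold=0.0000 ⇒ V=0.0000 continue  boundary S*=-
step 2: (k=2,j=0): S=93.9447, K−S=0.0000, hold=2.8035 ⇒ V=2.8035 continue | (k=2,j=1): S=111.4500, K−S=0.0000, hold=0.5974 ⇒ V=0.5974 continue | (k=2,j=2): S=132.2172, K−S=0.0000, hold=0.0581 ⇒ V=0.0581 continue  boundary S*=-
step 1: (k=1,j=0): S=102.3237, K−S=0.0000, hold=1.6525 ⇒ V=1.6525 continue | (k=1,j=1): S=121.3903, K−S=0.0000, hold=0.3166 ⇒ V=0.3166 continue  boundary S*=-
step 0: (k=0,j=0): S=111.4500, K−S=0.0000, hold=0.9559 ⇒ V=0.9559 continue  boundary S*=-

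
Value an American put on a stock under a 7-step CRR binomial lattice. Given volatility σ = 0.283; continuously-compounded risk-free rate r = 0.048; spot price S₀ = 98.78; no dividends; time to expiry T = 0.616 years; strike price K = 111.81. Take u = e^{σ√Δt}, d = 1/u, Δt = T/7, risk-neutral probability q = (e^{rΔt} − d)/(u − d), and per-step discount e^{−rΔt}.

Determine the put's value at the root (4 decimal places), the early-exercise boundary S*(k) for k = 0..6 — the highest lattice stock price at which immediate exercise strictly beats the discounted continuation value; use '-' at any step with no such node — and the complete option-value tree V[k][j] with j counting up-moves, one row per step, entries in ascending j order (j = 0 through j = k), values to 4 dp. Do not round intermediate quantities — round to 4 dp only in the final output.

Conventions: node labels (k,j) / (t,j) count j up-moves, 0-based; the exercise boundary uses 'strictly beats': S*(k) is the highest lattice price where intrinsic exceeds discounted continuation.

params: Δt=0.08800 u=1.08758 d=0.91948 q=0.50421 e^(-rΔt)=0.99578
t_7 payoffs: 56.9252 46.8911 35.0226 20.9842 4.3792 0.0000 0.0000 0.0000
t_6: node(6,0) S=59.6913 payoff=52.1187 vs cont=51.6474 → 52.1187 [stop]  node(6,1) S=70.6042 payoff=41.2058 vs cont=40.7345 → 41.2058 [stop]  node(6,2) S=83.5122 payoff=28.2978 vs cont=27.8265 → 28.2978 [stop]  node(6,3) S=98.7800 payoff=13.0300 vs cont=12.5587 → 13.0300 [stop]  node(6,4) S=116.8391 payoff=0.0000 vs cont=2.1621 → 2.1621 [wait]  node(6,5) S=138.1998 payoff=0.0000 vs cont=0.0000 → 0.0000 [wait]  node(6,6) S=163.4657 payoff=0.0000 vs cont=0.0000 → 0.0000 [wait]  ⇒ S*(6)=98.7800
t_5: node(5,0) S=64.9189 payoff=46.8911 vs cont=46.4198 → 46.8911 [stop]  node(5,1) S=76.7874 payoff=35.0226 vs cont=34.5513 → 35.0226 [stop]  node(5,2) S=90.8258 payoff=20.9842 vs cont=20.5129 → 20.9842 [stop]  node(5,3) S=107.4308 payoff=4.3792 vs cont=7.5185 → 7.5185 [wait]  node(5,4) S=127.0714 payoff=0.0000 vs cont=1.0674 → 1.0674 [wait]  node(5,5) S=150.3028 payoff=0.0000 vs cont=0.0000 → 0.0000 [wait]  ⇒ S*(5)=90.8258
t_4: node(4,0) S=70.6042 payoff=41.2058 vs cont=40.7345 → 41.2058 [stop]  node(4,1) S=83.5122 payoff=28.2978 vs cont=27.8265 → 28.2978 [stop]  node(4,2) S=98.7800 payoff=13.0300 vs cont=14.1349 → 14.1349 [wait]  node(4,3) S=116.8391 payoff=0.0000 vs cont=4.2478 → 4.2478 [wait]  node(4,4) S=138.1998 payoff=0.0000 vs cont=0.5270 → 0.5270 [wait]  ⇒ S*(4)=83.5122
t_3: node(3,0) S=76.7874 payoff=35.0226 vs cont=34.5513 → 35.0226 [stop]  node(3,1) S=90.8258 payoff=20.9842 vs cont=21.0676 → 21.0676 [wait]  node(3,2) S=107.4308 payoff=4.3792 vs cont=9.1112 → 9.1112 [wait]  node(3,3) S=127.0714 payoff=0.0000 vs cont=2.3618 → 2.3618 [wait]  ⇒ S*(3)=76.7874
t_2: node(2,0) S=83.5122 payoff=28.2978 vs cont=27.8684 → 28.2978 [stop]  node(2,1) S=98.7800 payoff=13.0300 vs cont=14.9757 → 14.9757 [wait]  node(2,2) S=116.8391 payoff=0.0000 vs cont=5.6840 → 5.6840 [wait]  ⇒ S*(2)=83.5122
t_1: node(1,0) S=90.8258 payoff=20.9842 vs cont=21.4898 → 21.4898 [wait]  node(1,1) S=107.4308 payoff=4.3792 vs cont=10.2474 → 10.2474 [wait]  ⇒ S*(1)=-
t_0: node(0,0) S=98.7800 payoff=13.0300 vs cont=15.7546 → 15.7546 [wait]  ⇒ S*(0)=-

price = 15.7546
boundary = - - 83.5122 76.7874 83.5122 90.8258 98.7800
tree:
15.7546
21.4898 10.2474
28.2978 14.9757 5.6840
35.0226 21.0676 9.1112 2.3618
41.2058 28.2978 14.1349 4.2478 0.5270
46.8911 35.0226 20.9842 7.5185 1.0674 0.0000
52.1187 41.2058 28.2978 13.0300 2.1621 0.0000 0.0000
56.9252 46.8911 35.0226 20.9842 4.3792 0.0000 0.0000 0.0000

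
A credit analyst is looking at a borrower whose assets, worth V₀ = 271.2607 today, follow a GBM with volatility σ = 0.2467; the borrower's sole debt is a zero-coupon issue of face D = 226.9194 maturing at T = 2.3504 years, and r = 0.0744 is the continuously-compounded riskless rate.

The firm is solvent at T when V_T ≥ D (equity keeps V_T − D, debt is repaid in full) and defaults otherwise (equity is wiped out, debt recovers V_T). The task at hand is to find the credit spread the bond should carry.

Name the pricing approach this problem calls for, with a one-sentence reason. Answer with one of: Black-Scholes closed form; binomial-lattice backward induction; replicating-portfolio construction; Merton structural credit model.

Key observation: assets follow a GBM and default happens iff V_T < 226.9194; valuing claims on that split (equity as a call, risky debt as the residual) is the structural model's definition.

framework: Merton structural credit model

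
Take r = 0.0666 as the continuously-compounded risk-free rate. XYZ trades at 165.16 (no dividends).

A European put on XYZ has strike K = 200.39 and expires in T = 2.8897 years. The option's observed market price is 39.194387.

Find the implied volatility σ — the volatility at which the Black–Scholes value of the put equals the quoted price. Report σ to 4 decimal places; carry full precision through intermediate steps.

At σ = 0.3544 the Black–Scholes value reproduces the quote:
σ√T = 0.3544·√2.8897 = 0.602449
d₁ = (ln(S/K) + (r+σ²/2)T) / (σ√T) = (ln(165.16/200.39) + (0.0666+0.3544²/2)·2.8897) / 0.602449 = (-0.193351 + 0.373926) / 0.602449 = 0.299736
d₂ = d₁ − σ√T = 0.299736 − 0.602449 = -0.302713
e^{−rT} = 0.824932
N(−d₁) = 0.382189,  N(−d₂) = 0.618946
V = K·e^{−rT}·N(−d₂) − S·N(−d₁) = 102.316775 − 63.122388 = 39.194387 (the quoted price), and the Black–Scholes price is strictly increasing in σ, so σ is unique

sigma = 0.3544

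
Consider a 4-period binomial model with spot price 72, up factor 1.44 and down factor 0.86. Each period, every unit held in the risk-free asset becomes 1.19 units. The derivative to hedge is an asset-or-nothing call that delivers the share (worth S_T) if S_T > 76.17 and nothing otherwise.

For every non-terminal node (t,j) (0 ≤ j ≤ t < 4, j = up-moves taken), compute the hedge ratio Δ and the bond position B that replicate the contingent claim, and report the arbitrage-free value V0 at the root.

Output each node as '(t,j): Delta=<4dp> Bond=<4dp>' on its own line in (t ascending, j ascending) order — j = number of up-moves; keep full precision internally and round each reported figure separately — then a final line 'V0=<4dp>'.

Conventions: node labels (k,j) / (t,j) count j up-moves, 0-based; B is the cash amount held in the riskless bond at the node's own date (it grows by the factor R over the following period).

Since d<R<u, set p* = (R−d)/(u−d) = 0.5690; price each node as the discounted p*-expectation of its children.
At maturity the claim pays: V(4,0)=0.0000, V(4,1)=0.0000, V(4,2)=110.4217, V(4,3)=184.8921, V(4,4)=309.5868
(3,0): S=45.7960. Δ = (V_up−V_dn)/(S_up−S_dn) = (0.0000−0.0000)/(65.9463−39.3846) = 0.0000. V = [p*·0.0000 + (1−p*)·0.0000]/1.19 = 0.0000. B = V − Δ·S = 0.0000.
(3,1): S=76.6817. Δ = (V_up−V_dn)/(S_up−S_dn) = (110.4217−0.0000)/(110.4217−65.9463) = 2.4828. V = [p*·110.4217 + (1−p*)·0.0000]/1.19 = 52.7951. B = V − Δ·S = -137.5872.
(3,2): S=128.3973. Δ = (V_up−V_dn)/(S_up−S_dn) = (184.8921−110.4217)/(184.8921−110.4217) = 1.0000. V = [p*·184.8921 + (1−p*)·110.4217]/1.19 = 128.3973. B = V − Δ·S = 0.0000.
(3,3): S=214.9908. Δ = (V_up−V_dn)/(S_up−S_dn) = (309.5868−184.8921)/(309.5868−184.8921) = 1.0000. V = [p*·309.5868 + (1−p*)·184.8921]/1.19 = 214.9908. B = V − Δ·S = 0.0000.
(2,0): S=53.2512. Δ = (V_up−V_dn)/(S_up−S_dn) = (52.7951−0.0000)/(76.6817−45.7960) = 1.7094. V = [p*·52.7951 + (1−p*)·0.0000]/1.19 = 25.2425. B = V − Δ·S = -65.7835.
(2,1): S=89.1648. Δ = (V_up−V_dn)/(S_up−S_dn) = (128.3973−52.7951)/(128.3973−76.6817) = 1.4619. V = [p*·128.3973 + (1−p*)·52.7951]/1.19 = 80.5127. B = V − Δ·S = -49.8360.
(2,2): S=149.2992. Δ = (V_up−V_dn)/(S_up−S_dn) = (214.9908−128.3973)/(214.9908−128.3973) = 1.0000. V = [p*·214.9908 + (1−p*)·128.3973]/1.19 = 149.2992. B = V − Δ·S = 0.0000.
(1,0): S=61.9200. Δ = (V_up−V_dn)/(S_up−S_dn) = (80.5127−25.2425)/(89.1648−53.2512) = 1.5390. V = [p*·80.5127 + (1−p*)·25.2425]/1.19 = 47.6381. B = V − Δ·S = -47.6554.
(1,1): S=103.6800. Δ = (V_up−V_dn)/(S_up−S_dn) = (149.2992−80.5127)/(149.2992−89.1648) = 1.1439. V = [p*·149.2992 + (1−p*)·80.5127]/1.19 = 100.5461. B = V − Δ·S = -18.0513.
(0,0): S=72.0000. Δ = (V_up−V_dn)/(S_up−S_dn) = (100.5461−47.6381)/(103.6800−61.9200) = 1.2670. V = [p*·100.5461 + (1−p*)·47.6381]/1.19 = 65.3285. B = V − Δ·S = -25.8922.
Check: Δ(0,0)·S0 + B(0,0) = 65.3285 = V0.

(0,0): Delta=1.2670 Bond=-25.8922
(1,0): Delta=1.5390 Bond=-47.6554
(1,1): Delta=1.1439 Bond=-18.0513
(2,0): Delta=1.7094 Bond=-65.7835
(2,1): Delta=1.4619 Bond=-49.8360
(2,2): Delta=1.0000 Bond=0.0000
(3,0): Delta=0.0000 Bond=0.0000
(3,1): Delta=2.4828 Bond=-137.5872
(3,2): Delta=1.0000 Bond=0.0000
(3,3): Delta=1.0000 Bond=0.0000
V0=65.3285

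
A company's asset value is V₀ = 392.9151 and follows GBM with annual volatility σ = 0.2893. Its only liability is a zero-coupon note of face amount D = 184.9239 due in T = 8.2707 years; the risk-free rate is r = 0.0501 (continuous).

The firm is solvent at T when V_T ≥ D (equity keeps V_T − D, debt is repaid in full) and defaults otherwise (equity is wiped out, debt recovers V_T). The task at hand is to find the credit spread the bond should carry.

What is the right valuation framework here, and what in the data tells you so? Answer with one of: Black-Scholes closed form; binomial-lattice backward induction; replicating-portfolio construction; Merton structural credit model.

framework: Merton structural credit model

Key observation: a levered firm with one bullet debt due at 8.2707 years is the canonical structural-credit setup: equity is a call on the firm's assets struck at the face value.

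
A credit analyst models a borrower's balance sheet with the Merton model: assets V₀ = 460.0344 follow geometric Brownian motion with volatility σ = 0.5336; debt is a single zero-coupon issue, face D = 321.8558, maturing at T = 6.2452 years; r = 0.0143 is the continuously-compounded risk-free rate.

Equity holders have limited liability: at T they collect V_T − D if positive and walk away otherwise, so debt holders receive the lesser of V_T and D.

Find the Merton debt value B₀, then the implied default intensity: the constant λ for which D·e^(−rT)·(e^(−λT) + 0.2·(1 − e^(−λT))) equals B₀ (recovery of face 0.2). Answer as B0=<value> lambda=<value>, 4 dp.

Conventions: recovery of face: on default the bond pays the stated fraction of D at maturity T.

Work the structural quantities from V₀ = 460.0344 against face 321.8558:
d₁ = [ln(V₀/D) + (r + σ²/2)T] / (σ√T)
   = [ln(460.0344/321.8558) + (0.0143 + 0.5·0.5336²)·6.2452] / (0.5336·√6.2452)
   = [0.357198 + 0.978401] / 1.333488 = 1.001583
d₂ = d₁ − σ√T = 1.001583 − 1.333488 = -0.331905
N(d₁) = 0.841728,  N(d₂) = 0.369981,  e^(−rT) = 0.914565
E₀ = V₀·N(d₁) − D·e^(−rT)·N(d₂)
   = 460.0344·0.841728 − 321.8558·0.914565·0.369981 = 278.316779
B₀ = V₀ − E₀ = 460.0344 − 278.316779 = 181.717621
e^(−λT) = (B₀·e^(rT)/D − 0.2)/(1 − 0.2) = (181.7176·1.093416/321.8558 − 0.2)/0.8 = 0.52166877
λ = −ln(0.52166877)/6.2452 = 0.104196

B0=181.7176 lambda=0.1042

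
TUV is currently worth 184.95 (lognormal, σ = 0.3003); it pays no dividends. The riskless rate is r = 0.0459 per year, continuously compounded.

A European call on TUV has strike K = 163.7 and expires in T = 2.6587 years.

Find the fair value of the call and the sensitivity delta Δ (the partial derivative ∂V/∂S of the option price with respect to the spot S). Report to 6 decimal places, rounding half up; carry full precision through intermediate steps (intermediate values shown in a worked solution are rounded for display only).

price = 55.708200
Δ = 0.771353

σ√T = 0.3003·√2.6587 = 0.489655
d₁ = (ln(S/K) + (r+σ²/2)T) / (σ√T) = (ln(184.95/163.7) + (0.0459+0.3003²/2)·2.6587) / 0.489655 = (0.122050 + 0.241915) / 0.489655 = 0.743310
d₂ = d₁ − σ√T = 0.743310 − 0.489655 = 0.253655
e^{−rT} = 0.885118
N(d₁) = 0.771353,  N(d₂) = 0.600119
Call price V = S·N(d₁) − K·e^{−rT}·N(d₂) = 142.661732 − 86.953532 = 55.708200
Δ = N(d₁) = 0.771353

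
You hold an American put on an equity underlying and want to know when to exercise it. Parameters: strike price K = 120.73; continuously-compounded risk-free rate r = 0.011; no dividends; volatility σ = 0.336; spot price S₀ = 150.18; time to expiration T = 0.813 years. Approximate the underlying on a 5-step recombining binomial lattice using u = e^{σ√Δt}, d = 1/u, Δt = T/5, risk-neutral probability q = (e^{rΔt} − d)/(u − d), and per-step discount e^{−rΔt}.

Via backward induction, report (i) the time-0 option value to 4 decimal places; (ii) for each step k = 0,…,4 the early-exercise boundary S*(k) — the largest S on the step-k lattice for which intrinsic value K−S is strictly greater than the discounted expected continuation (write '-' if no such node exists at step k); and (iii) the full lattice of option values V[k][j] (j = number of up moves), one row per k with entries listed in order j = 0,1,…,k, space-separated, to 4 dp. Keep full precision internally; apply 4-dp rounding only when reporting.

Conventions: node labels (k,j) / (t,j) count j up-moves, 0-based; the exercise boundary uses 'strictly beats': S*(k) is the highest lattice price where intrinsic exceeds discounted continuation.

params: Δt=0.16260 u=1.14509 d=0.87329 q=0.47277 e^(-rΔt)=0.99821
t_5 payoffs: 44.4511 20.7098 0.0000 0.0000 0.0000 0.0000
t_4: node(4,0) S=87.3466 payoff=33.3834 vs cont=33.1676 → 33.3834 [stop]  node(4,1) S=114.5326 payoff=6.1974 vs cont=10.8994 → 10.8994 [wait]  node(4,2) S=150.1800 payoff=0.0000 vs cont=0.0000 → 0.0000 [wait]  node(4,3) S=196.9224 payoff=0.0000 vs cont=0.0000 → 0.0000 [wait]  node(4,4) S=258.2130 payoff=0.0000 vs cont=0.0000 → 0.0000 [wait]  ⇒ S*(4)=87.3466
t_3: node(3,0) S=100.0202 payoff=20.7098 vs cont=22.7131 → 22.7131 [wait]  node(3,1) S=131.1507 payoff=0.0000 vs cont=5.7363 → 5.7363 [wait]  node(3,2) S=171.9704 payoff=0.0000 vs cont=0.0000 → 0.0000 [wait]  node(3,3) S=225.4949 payoff=0.0000 vs cont=0.0000 → 0.0000 [wait]  ⇒ S*(3)=-
t_2: node(2,0) S=114.5326 payoff=6.1974 vs cont=14.6608 → 14.6608 [wait]  node(2,1) S=150.1800 payoff=0.0000 vs cont=3.0190 → 3.0190 [wait]  node(2,2) S=196.9224 payoff=0.0000 vs cont=0.0000 → 0.0000 [wait]  ⇒ S*(2)=-
t_1: node(1,0) S=131.1507 payoff=0.0000 vs cont=9.1405 → 9.1405 [wait]  node(1,1) S=171.9704 payoff=0.0000 vs cont=1.5888 → 1.5888 [wait]  ⇒ S*(1)=-
t_0: node(0,0) S=150.1800 payoff=0.0000 vs cont=5.5604 → 5.5604 [wait]  ⇒ S*(0)=-

price = 5.5604
boundary = - - - - 87.3466
tree:
5.5604
9.1405 1.5888
14.6608 3.0190 0.0000
22.7131 5.7363 0.0000 0.0000
33.3834 10.8994 0.0000 0.0000 0.0000
44.4511 20.7098 0.0000 0.0000 0.0000 0.0000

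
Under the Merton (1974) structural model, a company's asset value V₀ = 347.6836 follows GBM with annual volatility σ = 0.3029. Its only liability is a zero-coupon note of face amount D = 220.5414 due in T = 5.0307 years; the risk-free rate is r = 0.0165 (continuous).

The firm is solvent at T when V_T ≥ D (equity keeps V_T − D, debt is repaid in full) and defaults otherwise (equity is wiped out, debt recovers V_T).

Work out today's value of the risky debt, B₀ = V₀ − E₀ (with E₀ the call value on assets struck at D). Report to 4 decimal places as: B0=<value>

Equity is a call on the firm's assets struck at D = 220.5414:
d₁ = [ln(V₀/D) + (r + σ²/2)T] / (σ√T)
   = [ln(347.6836/220.5414) + (0.0165 + 0.5·0.3029²)·5.0307] / (0.3029·√5.0307)
   = [0.455207 + 0.313786] / 0.679381 = 1.131903
d₂ = d₁ − σ√T = 1.131903 − 0.679381 = 0.452522
N(d₁) = 0.871162,  N(d₂) = 0.674553,  e^(−rT) = 0.920345
E₀ = V₀·N(d₁) − D·e^(−rT)·N(d₂)
   = 347.6836·0.871162 − 220.5414·0.920345·0.674553 = 165.971926
B₀ = V₀ − E₀ = 347.6836 − 165.971926 = 181.711674

B0=181.7117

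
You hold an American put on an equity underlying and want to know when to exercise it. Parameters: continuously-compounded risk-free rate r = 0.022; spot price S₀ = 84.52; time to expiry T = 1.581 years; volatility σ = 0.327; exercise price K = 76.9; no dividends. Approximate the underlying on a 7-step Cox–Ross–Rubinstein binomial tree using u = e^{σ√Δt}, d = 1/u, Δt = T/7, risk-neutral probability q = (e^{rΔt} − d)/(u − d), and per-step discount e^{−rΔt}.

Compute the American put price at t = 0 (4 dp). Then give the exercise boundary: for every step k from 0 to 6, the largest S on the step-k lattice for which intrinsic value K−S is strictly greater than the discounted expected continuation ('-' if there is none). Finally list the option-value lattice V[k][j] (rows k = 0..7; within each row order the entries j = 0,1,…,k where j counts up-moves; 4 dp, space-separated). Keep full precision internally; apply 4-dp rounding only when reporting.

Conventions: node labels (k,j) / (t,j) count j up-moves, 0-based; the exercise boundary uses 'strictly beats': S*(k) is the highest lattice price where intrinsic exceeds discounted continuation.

params: Δt=0.22586 u=1.16813 d=0.85607 q=0.47719 e^(-rΔt)=0.99504
t_7 payoffs: 48.4214 38.0401 23.8745 4.5451 0.0000 0.0000 0.0000 0.0000
t_6: node(6,0) S=33.2668 payoff=43.6332 vs cont=43.2521 → 43.6332 [stop]  node(6,1) S=45.3935 payoff=31.5065 vs cont=31.1254 → 31.5065 [stop]  node(6,2) S=61.9408 payoff=14.9592 vs cont=14.5781 → 14.9592 [stop]  node(6,3) S=84.5200 payoff=0.0000 vs cont=2.3644 → 2.3644 [wait]  node(6,4) S=115.3300 payoff=0.0000 vs cont=0.0000 → 0.0000 [wait]  node(6,5) S=157.3713 payoff=0.0000 vs cont=0.0000 → 0.0000 [wait]  node(6,6) S=214.7377 payoff=0.0000 vs cont=0.0000 → 0.0000 [wait]  ⇒ S*(6)=61.9408
t_5: node(5,0) S=38.8599 payoff=38.0401 vs cont=37.6589 → 38.0401 [stop]  node(5,1) S=53.0255 payoff=23.8745 vs cont=23.4933 → 23.8745 [stop]  node(5,2) S=72.3549 payoff=4.5451 vs cont=8.9048 → 8.9048 [wait]  node(5,3) S=98.7304 payoff=0.0000 vs cont=1.2300 → 1.2300 [wait]  node(5,4) S=134.7206 payoff=0.0000 vs cont=0.0000 → 0.0000 [wait]  node(5,5) S=183.8302 payoff=0.0000 vs cont=0.0000 → 0.0000 [wait]  ⇒ S*(5)=53.0255
t_4: node(4,0) S=45.3935 payoff=31.5065 vs cont=31.1254 → 31.5065 [stop]  node(4,1) S=61.9408 payoff=14.9592 vs cont=16.6482 → 16.6482 [wait]  node(4,2) S=84.5200 payoff=0.0000 vs cont=5.2165 → 5.2165 [wait]  node(4,3) S=115.3300 payoff=0.0000 vs cont=0.6399 → 0.6399 [wait]  node(4,4) S=157.3713 payoff=0.0000 vs cont=0.0000 → 0.0000 [wait]  ⇒ S*(4)=45.3935
t_3: node(3,0) S=53.0255 payoff=23.8745 vs cont=24.2953 → 24.2953 [wait]  node(3,1) S=72.3549 payoff=4.5451 vs cont=11.1376 → 11.1376 [wait]  node(3,2) S=98.7304 payoff=0.0000 vs cont=3.0176 → 3.0176 [wait]  node(3,3) S=134.7206 payoff=0.0000 vs cont=0.3329 → 0.3329 [wait]  ⇒ S*(3)=-
t_2: node(2,0) S=61.9408 payoff=14.9592 vs cont=17.9273 → 17.9273 [wait]  node(2,1) S=84.5200 payoff=0.0000 vs cont=7.2268 → 7.2268 [wait]  node(2,2) S=115.3300 payoff=0.0000 vs cont=1.7279 → 1.7279 [wait]  ⇒ S*(2)=-
t_1: node(1,0) S=72.3549 payoff=4.5451 vs cont=12.7576 → 12.7576 [wait]  node(1,1) S=98.7304 payoff=0.0000 vs cont=4.5800 → 4.5800 [wait]  ⇒ S*(1)=-
t_0: node(0,0) S=84.5200 payoff=0.0000 vs cont=8.8114 → 8.8114 [wait]  ⇒ S*(0)=-

price = 8.8114
boundary = - - - - 45.3935 53.0255 61.9408
tree:
8.8114
12.7576 4.5800
17.9273 7.2268 1.7279
24.2953 11.1376 3.0176 0.3329
31.5065 16.6482 5.2165 0.6399 0.0000
38.0401 23.8745 8.9048 1.2300 0.0000 0.0000
43.6332 31.5065 14.9592 2.3644 0.0000 0.0000 0.0000
48.4214 38.0401 23.8745 4.5451 0.0000 0.0000 0.0000 0.0000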